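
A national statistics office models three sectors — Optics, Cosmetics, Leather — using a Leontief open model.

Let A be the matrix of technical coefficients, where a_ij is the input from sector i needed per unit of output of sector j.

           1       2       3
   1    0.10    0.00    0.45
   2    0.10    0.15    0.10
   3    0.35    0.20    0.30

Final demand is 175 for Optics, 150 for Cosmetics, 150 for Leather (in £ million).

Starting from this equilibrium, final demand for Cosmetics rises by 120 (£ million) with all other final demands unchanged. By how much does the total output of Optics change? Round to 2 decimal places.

I − A =
  [   0.90     0.00    -0.45]
  [  -0.10     0.85    -0.10]
  [  -0.35    -0.20     0.70]
Cofactors of I−A, C_ij = (−1)^(i+j)·(minor ij) (rows/columns in the sector order above):
  C_11 = (0.85)(0.70) − (-0.10)(-0.20) = 0.5750
  C_12 = −[(-0.10)(0.70) − (-0.10)(-0.35)] = 0.1050
  C_13 = (-0.10)(-0.20) − (0.85)(-0.35) = 0.3175
  C_21 = −[(0.00)(0.70) − (-0.45)(-0.20)] = 0.0900
  C_22 = (0.90)(0.70) − (-0.45)(-0.35) = 0.4725
  C_23 = −[(0.90)(-0.20) − (0.00)(-0.35)] = 0.1800
  C_31 = (0.00)(-0.10) − (-0.45)(0.85) = 0.3825
  C_32 = −[(0.90)(-0.10) − (-0.45)(-0.10)] = 0.1350
  C_33 = (0.90)(0.85) − (0.00)(-0.10) = 0.7650
det(I−A) = Σ_j (I−A)_1j·C_1j = (0.90)(0.5750) + (0.00)(0.1050) + (-0.45)(0.3175) = 0.374625
adj(I−A) = Cᵀ =
  [ 0.5750   0.0900   0.3825]
  [ 0.1050   0.4725   0.1350]
  [ 0.3175   0.1800   0.7650]
(I − A)⁻¹ = adj(I−A) / det(I−A) ≈
  [   1.5349     0.2402     1.0210]
  [   0.2803     1.2613     0.3604]
  [   0.8475     0.4805     2.0420]
Δx = (I − A)⁻¹ Δd with Δd having +120 in the Cosmetics component and 0 elsewhere.
So Δx_1 = L_12 · (+120), where L_12 = adj(I−A)_12 / det(I−A) = 0.0900 / 0.374625.
Δx_1 = 0.0900 × (+120) / 0.374625 = 10.80 / 0.374625 ≈ 28.83.

Δx_1 = 28.83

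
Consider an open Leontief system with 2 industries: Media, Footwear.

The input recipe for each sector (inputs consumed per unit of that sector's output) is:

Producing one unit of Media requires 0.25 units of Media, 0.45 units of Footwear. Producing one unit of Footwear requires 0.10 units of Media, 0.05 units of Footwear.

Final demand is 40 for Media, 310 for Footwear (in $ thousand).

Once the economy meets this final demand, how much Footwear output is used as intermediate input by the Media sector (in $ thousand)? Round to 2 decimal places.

I − A =
  [   0.75    -0.10]
  [  -0.45     0.95]
det(I−A) = (0.75)(0.95) − (-0.10)(-0.45) = 0.6675
adj(I−A) = [[0.95, 0.10], [0.45, 0.75]]
(I − A)⁻¹ = adj(I−A) / det(I−A) ≈
  [   1.4232     0.1498]
  [   0.6742     1.1236]
First solve x = (I − A)⁻¹ d = adj(I−A)·d / det(I−A); in particular x_M = (0.95·40 + 0.10·310) / 0.6675 = 69.00 / 0.6675 ≈ 103.3708.
Intermediate flow from F to M: z_FM = a_FM · x_M = 0.45 × 69.00 / 0.6675 = 31.05 / 0.6675 ≈ 46.52.

z_FM = 46.52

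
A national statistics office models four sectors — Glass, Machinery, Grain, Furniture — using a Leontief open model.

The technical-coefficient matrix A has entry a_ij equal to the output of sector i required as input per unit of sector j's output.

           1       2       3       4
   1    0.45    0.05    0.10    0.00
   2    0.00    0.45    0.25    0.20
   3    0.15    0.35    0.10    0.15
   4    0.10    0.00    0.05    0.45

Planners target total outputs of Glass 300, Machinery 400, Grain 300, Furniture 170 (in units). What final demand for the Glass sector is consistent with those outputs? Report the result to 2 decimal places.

I − A =
  [   0.55    -0.05    -0.10     0.00]
  [   0.00     0.55    -0.25    -0.20]
  [  -0.15    -0.35     0.90    -0.15]
  [  -0.10     0.00    -0.05     0.55]
d = (I − A) x:
  d_1 = (+0.55)·300 + (-0.05)·400 + (-0.10)·300 + (+0.00)·170 = 115.00
  d_2 = (+0.00)·300 + (+0.55)·400 + (-0.25)·300 + (-0.20)·170 = 111.00
  d_3 = (-0.15)·300 + (-0.35)·400 + (+0.90)·300 + (-0.15)·170 = 59.50
  d_4 = (-0.10)·300 + (+0.00)·400 + (-0.05)·300 + (+0.55)·170 = 48.50

d_1 = 115.00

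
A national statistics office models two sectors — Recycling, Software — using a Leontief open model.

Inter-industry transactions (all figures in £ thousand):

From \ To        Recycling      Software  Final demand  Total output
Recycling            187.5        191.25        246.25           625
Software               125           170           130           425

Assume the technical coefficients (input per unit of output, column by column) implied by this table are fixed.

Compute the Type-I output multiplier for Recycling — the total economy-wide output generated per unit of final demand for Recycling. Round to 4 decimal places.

m_R = 2.4242

Technical coefficients a_ij = z_ij / X_j:
  a_RR = 187.5/625 = 0.30, a_SR = 125/625 = 0.20
  a_RS = 191.25/425 = 0.45, a_SS = 170/425 = 0.40
I − A =
  [   0.70    -0.45]
  [  -0.20     0.60]
det(I−A) = (0.70)(0.60) − (-0.45)(-0.20) = 0.3300
adj(I−A) = [[0.60, 0.45], [0.20, 0.70]]
(I − A)⁻¹ = adj(I−A) / det(I−A) ≈
  [   1.81818     1.36364]
  [   0.60606     2.12121]
The output multiplier for sector j is the column-j sum of the Leontief inverse (I − A)⁻¹ = adj(I−A) / det(I−A).
Column R of adj(I−A): (0.60, 0.20); det(I−A) = 0.3300.
m_R = (0.60 + 0.20) / 0.3300 = 0.80 / 0.3300 ≈ 2.4242.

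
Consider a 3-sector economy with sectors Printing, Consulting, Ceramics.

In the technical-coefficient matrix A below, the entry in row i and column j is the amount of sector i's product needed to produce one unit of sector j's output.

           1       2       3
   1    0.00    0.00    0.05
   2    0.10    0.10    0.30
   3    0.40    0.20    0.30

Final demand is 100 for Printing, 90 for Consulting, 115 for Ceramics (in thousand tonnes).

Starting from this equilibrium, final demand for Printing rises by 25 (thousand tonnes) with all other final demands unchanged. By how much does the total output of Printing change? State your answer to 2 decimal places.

Δx_1 = 25.86

I − A =
  [   1.00     0.00    -0.05]
  [  -0.10     0.90    -0.30]
  [  -0.40    -0.20     0.70]
Cofactors of I−A, C_ij = (−1)^(i+j)·(minor ij) (rows/columns in the sector order above):
  C_11 = (0.90)(0.70) − (-0.30)(-0.20) = 0.5700
  C_12 = −[(-0.10)(0.70) − (-0.30)(-0.40)] = 0.1900
  C_13 = (-0.10)(-0.20) − (0.90)(-0.40) = 0.3800
  C_21 = −[(0.00)(0.70) − (-0.05)(-0.20)] = 0.0100
  C_22 = (1.00)(0.70) − (-0.05)(-0.40) = 0.6800
  C_23 = −[(1.00)(-0.20) − (0.00)(-0.40)] = 0.2000
  C_31 = (0.00)(-0.30) − (-0.05)(0.90) = 0.0450
  C_32 = −[(1.00)(-0.30) − (-0.05)(-0.10)] = 0.3050
  C_33 = (1.00)(0.90) − (0.00)(-0.10) = 0.9000
det(I−A) = Σ_j (I−A)_1j·C_1j = (1.00)(0.5700) + (0.00)(0.1900) + (-0.05)(0.3800) = 0.5510
adj(I−A) = Cᵀ =
  [ 0.5700   0.0100   0.0450]
  [ 0.1900   0.6800   0.3050]
  [ 0.3800   0.2000   0.9000]
(I − A)⁻¹ = adj(I−A) / det(I−A) ≈
  [   1.0345     0.0181     0.0817]
  [   0.3448     1.2341     0.5535]
  [   0.6897     0.3630     1.6334]
Δx = (I − A)⁻¹ Δd with Δd having +25 in the Printing component and 0 elsewhere.
So Δx_1 = L_11 · (+25), where L_11 = adj(I−A)_11 / det(I−A) = 0.5700 / 0.5510.
Δx_1 = 0.5700 × (+25) / 0.5510 = 14.25 / 0.5510 ≈ 25.86.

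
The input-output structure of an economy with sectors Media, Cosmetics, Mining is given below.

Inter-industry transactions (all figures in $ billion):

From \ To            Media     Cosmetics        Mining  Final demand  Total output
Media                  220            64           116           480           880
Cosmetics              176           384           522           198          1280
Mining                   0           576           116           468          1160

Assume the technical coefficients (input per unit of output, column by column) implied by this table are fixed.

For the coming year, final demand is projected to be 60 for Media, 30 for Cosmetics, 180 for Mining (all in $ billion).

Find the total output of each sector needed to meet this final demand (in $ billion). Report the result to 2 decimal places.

x_1 = 148.70, x_2 = 315.24, x_3 = 357.62

Technical coefficients a_ij = z_ij / X_j:
  a_11 = 220/880 = 0.25, a_21 = 176/880 = 0.20, a_31 = 0/880 = 0.00
  a_12 = 64/1280 = 0.05, a_22 = 384/1280 = 0.30, a_32 = 576/1280 = 0.45
  a_13 = 116/1160 = 0.10, a_23 = 522/1160 = 0.45, a_33 = 116/1160 = 0.10
I − A =
  [   0.75    -0.05    -0.10]
  [  -0.20     0.70    -0.45]
  [   0.00    -0.45     0.90]
Cofactors of I−A, C_ij = (−1)^(i+j)·(minor ij) (rows/columns in the sector order above):
  C_11 = (0.70)(0.90) − (-0.45)(-0.45) = 0.4275
  C_12 = −[(-0.20)(0.90) − (-0.45)(0.00)] = 0.1800
  C_13 = (-0.20)(-0.45) − (0.70)(0.00) = 0.0900
  C_21 = −[(-0.05)(0.90) − (-0.10)(-0.45)] = 0.0900
  C_22 = (0.75)(0.90) − (-0.10)(0.00) = 0.6750
  C_23 = −[(0.75)(-0.45) − (-0.05)(0.00)] = 0.3375
  C_31 = (-0.05)(-0.45) − (-0.10)(0.70) = 0.0925
  C_32 = −[(0.75)(-0.45) − (-0.10)(-0.20)] = 0.3575
  C_33 = (0.75)(0.70) − (-0.05)(-0.20) = 0.5150
det(I−A) = Σ_j (I−A)_1j·C_1j = (0.75)(0.4275) + (-0.05)(0.1800) + (-0.10)(0.0900) = 0.302625
adj(I−A) = Cᵀ =
  [ 0.4275   0.0900   0.0925]
  [ 0.1800   0.6750   0.3575]
  [ 0.0900   0.3375   0.5150]
(I − A)⁻¹ = adj(I−A) / det(I−A) ≈
  [   1.4126     0.2974     0.3057]
  [   0.5948     2.2305     1.1813]
  [   0.2974     1.1152     1.7018]
x = (I − A)⁻¹ d = adj(I−A)·d / det(I−A), with det(I−A) = 0.302625:
  x_1 = (0.4275·60 + 0.0900·30 + 0.0925·180) / 0.302625 = 45.00 / 0.302625 ≈ 148.70
  x_2 = (0.1800·60 + 0.6750·30 + 0.3575·180) / 0.302625 = 95.40 / 0.302625 ≈ 315.24
  x_3 = (0.0900·60 + 0.3375·30 + 0.5150·180) / 0.302625 = 108.225 / 0.302625 ≈ 357.62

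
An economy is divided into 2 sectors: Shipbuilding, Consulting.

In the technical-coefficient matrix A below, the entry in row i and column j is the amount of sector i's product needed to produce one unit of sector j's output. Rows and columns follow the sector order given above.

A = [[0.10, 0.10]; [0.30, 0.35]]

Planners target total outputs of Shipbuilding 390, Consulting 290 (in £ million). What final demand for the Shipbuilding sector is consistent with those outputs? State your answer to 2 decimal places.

d_1 = 322.00

I − A =
  [   0.90    -0.10]
  [  -0.30     0.65]
d = (I − A) x:
  d_1 = (+0.90)·390 + (-0.10)·290 = 322.00
  d_2 = (-0.30)·390 + (+0.65)·290 = 71.50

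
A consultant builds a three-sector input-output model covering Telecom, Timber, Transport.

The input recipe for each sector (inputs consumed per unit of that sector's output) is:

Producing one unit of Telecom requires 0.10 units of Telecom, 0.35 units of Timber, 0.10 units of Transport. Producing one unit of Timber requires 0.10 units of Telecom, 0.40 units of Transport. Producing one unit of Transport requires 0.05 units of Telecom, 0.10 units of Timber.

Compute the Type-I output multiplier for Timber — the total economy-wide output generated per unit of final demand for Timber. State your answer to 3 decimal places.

I − A =
  [   0.90    -0.10    -0.05]
  [  -0.35     1.00    -0.10]
  [  -0.10    -0.40     1.00]
Cofactors of I−A, C_ij = (−1)^(i+j)·(minor ij) (rows/columns in the sector order above):
  C_11 = (1.00)(1.00) − (-0.10)(-0.40) = 0.9600
  C_12 = −[(-0.35)(1.00) − (-0.10)(-0.10)] = 0.3600
  C_13 = (-0.35)(-0.40) − (1.00)(-0.10) = 0.2400
  C_21 = −[(-0.10)(1.00) − (-0.05)(-0.40)] = 0.1200
  C_22 = (0.90)(1.00) − (-0.05)(-0.10) = 0.8950
  C_23 = −[(0.90)(-0.40) − (-0.10)(-0.10)] = 0.3700
  C_31 = (-0.10)(-0.10) − (-0.05)(1.00) = 0.0600
  C_32 = −[(0.90)(-0.10) − (-0.05)(-0.35)] = 0.1075
  C_33 = (0.90)(1.00) − (-0.10)(-0.35) = 0.8650
det(I−A) = Σ_j (I−A)_1j·C_1j = (0.90)(0.9600) + (-0.10)(0.3600) + (-0.05)(0.2400) = 0.8160
adj(I−A) = Cᵀ =
  [ 0.9600   0.1200   0.0600]
  [ 0.3600   0.8950   0.1075]
  [ 0.2400   0.3700   0.8650]
(I − A)⁻¹ = adj(I−A) / det(I−A) ≈
  [   1.1765     0.1471     0.0735]
  [   0.4412     1.0968     0.1317]
  [   0.2941     0.4534     1.0600]
The output multiplier for sector j is the column-j sum of the Leontief inverse (I − A)⁻¹ = adj(I−A) / det(I−A).
Column 2 of adj(I−A): (0.1200, 0.8950, 0.3700); det(I−A) = 0.8160.
m_2 = (0.1200 + 0.8950 + 0.3700) / 0.8160 = 1.385 / 0.8160 ≈ 1.697.

m_2 = 1.697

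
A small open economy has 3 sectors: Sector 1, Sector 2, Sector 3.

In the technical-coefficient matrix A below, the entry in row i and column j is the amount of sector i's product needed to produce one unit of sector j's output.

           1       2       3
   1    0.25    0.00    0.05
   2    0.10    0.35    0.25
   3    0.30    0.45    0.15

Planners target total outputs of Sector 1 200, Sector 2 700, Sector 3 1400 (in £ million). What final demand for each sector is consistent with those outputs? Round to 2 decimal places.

I − A =
  [   0.75     0.00    -0.05]
  [  -0.10     0.65    -0.25]
  [  -0.30    -0.45     0.85]
d = (I − A) x:
  d_1 = (+0.75)·200 + (+0.00)·700 + (-0.05)·1400 = 80.00
  d_2 = (-0.10)·200 + (+0.65)·700 + (-0.25)·1400 = 85.00
  d_3 = (-0.30)·200 + (-0.45)·700 + (+0.85)·1400 = 815.00

d_1 = 80.00, d_2 = 85.00, d_3 = 815.00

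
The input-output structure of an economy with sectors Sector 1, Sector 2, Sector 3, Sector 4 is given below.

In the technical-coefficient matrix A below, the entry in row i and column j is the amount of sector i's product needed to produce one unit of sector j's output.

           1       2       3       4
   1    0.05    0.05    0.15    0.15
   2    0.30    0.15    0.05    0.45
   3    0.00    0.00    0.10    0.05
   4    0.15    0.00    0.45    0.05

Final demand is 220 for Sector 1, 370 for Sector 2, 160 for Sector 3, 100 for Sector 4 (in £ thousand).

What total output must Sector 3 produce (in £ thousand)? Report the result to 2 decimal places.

I − A =
  [   0.95    -0.05    -0.15    -0.15]
  [  -0.30     0.85    -0.05    -0.45]
  [   0.00     0.00     0.90    -0.05]
  [  -0.15     0.00    -0.45     0.95]
Compute the cofactors C_ij = (−1)^(i+j)·(3×3 minor ij) of I−A; the adjugate is their transpose:
adj(I−A) = Cᵀ =
  [ 0.707625   0.041625   0.191000   0.141500]
  [ 0.310875   0.769500   0.309500   0.429875]
  [ 0.006375   0.000375   0.730375   0.039625]
  [ 0.114750   0.006750   0.376125   0.713250]
det(I−A) = Σ_j (I−A)_1j·C_1j = (0.95)(0.707625) + (-0.05)(0.310875) + (-0.15)(0.006375) + (-0.15)(0.114750) = 0.63853125
(I − A)⁻¹ = adj(I−A) / det(I−A) ≈
  [   1.1082     0.0652     0.2991     0.2216]
  [   0.4869     1.2051     0.4847     0.6732]
  [   0.0100     0.0006     1.1438     0.0621]
  [   0.1797     0.0106     0.5890     1.1170]
x = (I − A)⁻¹ d = adj(I−A)·d / det(I−A), with det(I−A) = 0.63853125:
  x_1 = (0.707625·220 + 0.041625·370 + 0.191000·160 + 0.141500·100) / 0.63853125 = 215.78875 / 0.63853125 ≈ 337.95
  x_2 = (0.310875·220 + 0.769500·370 + 0.309500·160 + 0.429875·100) / 0.63853125 = 445.615 / 0.63853125 ≈ 697.88
  x_3 = (0.006375·220 + 0.000375·370 + 0.730375·160 + 0.039625·100) / 0.63853125 = 122.36375 / 0.63853125 ≈ 191.63
  x_4 = (0.114750·220 + 0.006750·370 + 0.376125·160 + 0.713250·100) / 0.63853125 = 159.2475 / 0.63853125 ≈ 249.40

x_3 = 191.63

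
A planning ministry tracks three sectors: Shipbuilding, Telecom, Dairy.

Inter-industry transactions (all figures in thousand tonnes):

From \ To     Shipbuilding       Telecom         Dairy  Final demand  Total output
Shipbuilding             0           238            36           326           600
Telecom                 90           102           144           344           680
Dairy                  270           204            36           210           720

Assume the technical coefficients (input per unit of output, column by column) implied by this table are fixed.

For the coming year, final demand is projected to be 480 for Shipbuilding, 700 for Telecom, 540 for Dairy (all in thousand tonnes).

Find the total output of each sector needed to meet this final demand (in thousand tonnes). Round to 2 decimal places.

Technical coefficients a_ij = z_ij / X_j:
  a_11 = 0/600 = 0.00, a_21 = 90/600 = 0.15, a_31 = 270/600 = 0.45
  a_12 = 238/680 = 0.35, a_22 = 102/680 = 0.15, a_32 = 204/680 = 0.30
  a_13 = 36/720 = 0.05, a_23 = 144/720 = 0.20, a_33 = 36/720 = 0.05
I − A =
  [   1.00    -0.35    -0.05]
  [  -0.15     0.85    -0.20]
  [  -0.45    -0.30     0.95]
Cofactors of I−A, C_ij = (−1)^(i+j)·(minor ij) (rows/columns in the sector order above):
  C_11 = (0.85)(0.95) − (-0.20)(-0.30) = 0.7475
  C_12 = −[(-0.15)(0.95) − (-0.20)(-0.45)] = 0.2325
  C_13 = (-0.15)(-0.30) − (0.85)(-0.45) = 0.4275
  C_21 = −[(-0.35)(0.95) − (-0.05)(-0.30)] = 0.3475
  C_22 = (1.00)(0.95) − (-0.05)(-0.45) = 0.9275
  C_23 = −[(1.00)(-0.30) − (-0.35)(-0.45)] = 0.4575
  C_31 = (-0.35)(-0.20) − (-0.05)(0.85) = 0.1125
  C_32 = −[(1.00)(-0.20) − (-0.05)(-0.15)] = 0.2075
  C_33 = (1.00)(0.85) − (-0.35)(-0.15) = 0.7975
det(I−A) = Σ_j (I−A)_1j·C_1j = (1.00)(0.7475) + (-0.35)(0.2325) + (-0.05)(0.4275) = 0.64475
adj(I−A) = Cᵀ =
  [ 0.7475   0.3475   0.1125]
  [ 0.2325   0.9275   0.2075]
  [ 0.4275   0.4575   0.7975]
(I − A)⁻¹ = adj(I−A) / det(I−A) ≈
  [   1.1594     0.5390     0.1745]
  [   0.3606     1.4385     0.3218]
  [   0.6630     0.7096     1.2369]
x = (I − A)⁻¹ d = adj(I−A)·d / det(I−A), with det(I−A) = 0.64475:
  x_1 = (0.7475·480 + 0.3475·700 + 0.1125·540) / 0.64475 = 662.80 / 0.64475 ≈ 1028.00
  x_2 = (0.2325·480 + 0.9275·700 + 0.2075·540) / 0.64475 = 872.90 / 0.64475 ≈ 1353.86
  x_3 = (0.4275·480 + 0.4575·700 + 0.7975·540) / 0.64475 = 956.10 / 0.64475 ≈ 1482.90

x_1 = 1028.00, x_2 = 1353.86, x_3 = 1482.90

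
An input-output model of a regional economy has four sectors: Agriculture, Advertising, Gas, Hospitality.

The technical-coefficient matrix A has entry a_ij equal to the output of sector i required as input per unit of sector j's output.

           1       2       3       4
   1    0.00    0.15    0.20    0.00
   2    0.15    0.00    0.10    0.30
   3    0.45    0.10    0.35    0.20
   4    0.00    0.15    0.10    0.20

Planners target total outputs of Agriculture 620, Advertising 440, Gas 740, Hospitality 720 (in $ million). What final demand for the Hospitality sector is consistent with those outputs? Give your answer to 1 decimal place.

d_4 = 436.0

I − A =
  [   1.00    -0.15    -0.20     0.00]
  [  -0.15     1.00    -0.10    -0.30]
  [  -0.45    -0.10     0.65    -0.20]
  [   0.00    -0.15    -0.10     0.80]
d = (I − A) x:
  d_1 = (+1.00)·620 + (-0.15)·440 + (-0.20)·740 + (+0.00)·720 = 406.0
  d_2 = (-0.15)·620 + (+1.00)·440 + (-0.10)·740 + (-0.30)·720 = 57.0
  d_3 = (-0.45)·620 + (-0.10)·440 + (+0.65)·740 + (-0.20)·720 = 14.0
  d_4 = (+0.00)·620 + (-0.15)·440 + (-0.10)·740 + (+0.80)·720 = 436.0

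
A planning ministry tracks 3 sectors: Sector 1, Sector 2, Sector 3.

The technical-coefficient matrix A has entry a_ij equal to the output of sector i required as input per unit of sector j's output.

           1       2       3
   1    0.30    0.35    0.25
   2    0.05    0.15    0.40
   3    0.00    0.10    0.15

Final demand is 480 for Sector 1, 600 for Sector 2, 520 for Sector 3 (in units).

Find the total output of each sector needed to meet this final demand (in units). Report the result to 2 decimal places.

x_1 = 1525.91, x_2 = 1147.03, x_3 = 746.71

I − A =
  [   0.70    -0.35    -0.25]
  [  -0.05     0.85    -0.40]
  [   0.00    -0.10     0.85]
Cofactors of I−A, C_ij = (−1)^(i+j)·(minor ij) (rows/columns in the sector order above):
  C_11 = (0.85)(0.85) − (-0.40)(-0.10) = 0.6825
  C_12 = −[(-0.05)(0.85) − (-0.40)(0.00)] = 0.0425
  C_13 = (-0.05)(-0.10) − (0.85)(0.00) = 0.0050
  C_21 = −[(-0.35)(0.85) − (-0.25)(-0.10)] = 0.3225
  C_22 = (0.70)(0.85) − (-0.25)(0.00) = 0.5950
  C_23 = −[(0.70)(-0.10) − (-0.35)(0.00)] = 0.0700
  C_31 = (-0.35)(-0.40) − (-0.25)(0.85) = 0.3525
  C_32 = −[(0.70)(-0.40) − (-0.25)(-0.05)] = 0.2925
  C_33 = (0.70)(0.85) − (-0.35)(-0.05) = 0.5775
det(I−A) = Σ_j (I−A)_1j·C_1j = (0.70)(0.6825) + (-0.35)(0.0425) + (-0.25)(0.0050) = 0.461625
adj(I−A) = Cᵀ =
  [ 0.6825   0.3225   0.3525]
  [ 0.0425   0.5950   0.2925]
  [ 0.0050   0.0700   0.5775]
(I − A)⁻¹ = adj(I−A) / det(I−A) ≈
  [   1.4785     0.6986     0.7636]
  [   0.0921     1.2889     0.6336]
  [   0.0108     0.1516     1.2510]
x = (I − A)⁻¹ d = adj(I−A)·d / det(I−A), with det(I−A) = 0.461625:
  x_1 = (0.6825·480 + 0.3225·600 + 0.3525·520) / 0.461625 = 704.40 / 0.461625 ≈ 1525.91
  x_2 = (0.0425·480 + 0.5950·600 + 0.2925·520) / 0.461625 = 529.50 / 0.461625 ≈ 1147.03
  x_3 = (0.0050·480 + 0.0700·600 + 0.5775·520) / 0.461625 = 344.70 / 0.461625 ≈ 746.71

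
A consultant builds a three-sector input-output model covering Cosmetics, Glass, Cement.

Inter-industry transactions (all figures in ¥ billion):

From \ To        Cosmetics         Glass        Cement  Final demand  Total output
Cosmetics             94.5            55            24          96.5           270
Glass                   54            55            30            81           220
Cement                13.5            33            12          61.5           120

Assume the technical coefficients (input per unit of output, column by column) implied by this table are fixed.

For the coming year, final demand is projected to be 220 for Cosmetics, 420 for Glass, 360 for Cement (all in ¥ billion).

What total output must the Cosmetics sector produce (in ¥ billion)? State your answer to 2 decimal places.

Technical coefficients a_ij = z_ij / X_j:
  a_11 = 94.5/270 = 0.35, a_21 = 54/270 = 0.20, a_31 = 13.5/270 = 0.05
  a_12 = 55/220 = 0.25, a_22 = 55/220 = 0.25, a_32 = 33/220 = 0.15
  a_13 = 24/120 = 0.20, a_23 = 30/120 = 0.25, a_33 = 12/120 = 0.10
I − A =
  [   0.65    -0.25    -0.20]
  [  -0.20     0.75    -0.25]
  [  -0.05    -0.15     0.90]
Cofactors of I−A, C_ij = (−1)^(i+j)·(minor ij) (rows/columns in the sector order above):
  C_11 = (0.75)(0.90) − (-0.25)(-0.15) = 0.6375
  C_12 = −[(-0.20)(0.90) − (-0.25)(-0.05)] = 0.1925
  C_13 = (-0.20)(-0.15) − (0.75)(-0.05) = 0.0675
  C_21 = −[(-0.25)(0.90) − (-0.20)(-0.15)] = 0.2550
  C_22 = (0.65)(0.90) − (-0.20)(-0.05) = 0.5750
  C_23 = −[(0.65)(-0.15) − (-0.25)(-0.05)] = 0.1100
  C_31 = (-0.25)(-0.25) − (-0.20)(0.75) = 0.2125
  C_32 = −[(0.65)(-0.25) − (-0.20)(-0.20)] = 0.2025
  C_33 = (0.65)(0.75) − (-0.25)(-0.20) = 0.4375
det(I−A) = Σ_j (I−A)_1j·C_1j = (0.65)(0.6375) + (-0.25)(0.1925) + (-0.20)(0.0675) = 0.35275
adj(I−A) = Cᵀ =
  [ 0.6375   0.2550   0.2125]
  [ 0.1925   0.5750   0.2025]
  [ 0.0675   0.1100   0.4375]
(I − A)⁻¹ = adj(I−A) / det(I−A) ≈
  [   1.8072     0.7229     0.6024]
  [   0.5457     1.6300     0.5741]
  [   0.1914     0.3118     1.2403]
x = (I − A)⁻¹ d = adj(I−A)·d / det(I−A), with det(I−A) = 0.35275:
  x_1 = (0.6375·220 + 0.2550·420 + 0.2125·360) / 0.35275 = 323.85 / 0.35275 ≈ 918.07
  x_2 = (0.1925·220 + 0.5750·420 + 0.2025·360) / 0.35275 = 356.75 / 0.35275 ≈ 1011.34
  x_3 = (0.0675·220 + 0.1100·420 + 0.4375·360) / 0.35275 = 218.55 / 0.35275 ≈ 619.56

x_1 = 918.07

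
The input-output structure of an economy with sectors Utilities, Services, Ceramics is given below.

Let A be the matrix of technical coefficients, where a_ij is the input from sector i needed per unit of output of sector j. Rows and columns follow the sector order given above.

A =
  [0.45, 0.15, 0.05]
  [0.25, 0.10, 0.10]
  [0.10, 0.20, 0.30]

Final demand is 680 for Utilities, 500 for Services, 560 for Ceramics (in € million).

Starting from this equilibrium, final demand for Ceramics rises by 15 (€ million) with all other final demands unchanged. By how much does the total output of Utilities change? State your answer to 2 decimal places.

Δx_1 = 2.99

I − A =
  [   0.55    -0.15    -0.05]
  [  -0.25     0.90    -0.10]
  [  -0.10    -0.20     0.70]
Cofactors of I−A, C_ij = (−1)^(i+j)·(minor ij) (rows/columns in the sector order above):
  C_11 = (0.90)(0.70) − (-0.10)(-0.20) = 0.6100
  C_12 = −[(-0.25)(0.70) − (-0.10)(-0.10)] = 0.1850
  C_13 = (-0.25)(-0.20) − (0.90)(-0.10) = 0.1400
  C_21 = −[(-0.15)(0.70) − (-0.05)(-0.20)] = 0.1150
  C_22 = (0.55)(0.70) − (-0.05)(-0.10) = 0.3800
  C_23 = −[(0.55)(-0.20) − (-0.15)(-0.10)] = 0.1250
  C_31 = (-0.15)(-0.10) − (-0.05)(0.90) = 0.0600
  C_32 = −[(0.55)(-0.10) − (-0.05)(-0.25)] = 0.0675
  C_33 = (0.55)(0.90) − (-0.15)(-0.25) = 0.4575
det(I−A) = Σ_j (I−A)_1j·C_1j = (0.55)(0.6100) + (-0.15)(0.1850) + (-0.05)(0.1400) = 0.30075
adj(I−A) = Cᵀ =
  [ 0.6100   0.1150   0.0600]
  [ 0.1850   0.3800   0.0675]
  [ 0.1400   0.1250   0.4575]
(I − A)⁻¹ = adj(I−A) / det(I−A) ≈
  [   2.0283     0.3824     0.1995]
  [   0.6151     1.2635     0.2244]
  [   0.4655     0.4156     1.5212]
Δx = (I − A)⁻¹ Δd with Δd having +15 in the Ceramics component and 0 elsewhere.
So Δx_1 = L_13 · (+15), where L_13 = adj(I−A)_13 / det(I−A) = 0.0600 / 0.30075.
Δx_1 = 0.0600 × (+15) / 0.30075 = 0.90 / 0.30075 ≈ 2.99.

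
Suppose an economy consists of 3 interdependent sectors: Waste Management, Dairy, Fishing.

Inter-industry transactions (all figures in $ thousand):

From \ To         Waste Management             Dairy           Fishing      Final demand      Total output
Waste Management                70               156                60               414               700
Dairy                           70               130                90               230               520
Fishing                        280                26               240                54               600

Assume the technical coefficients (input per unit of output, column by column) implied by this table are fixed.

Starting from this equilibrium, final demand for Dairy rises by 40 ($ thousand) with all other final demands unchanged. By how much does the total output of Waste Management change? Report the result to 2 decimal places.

Δx_W = 22.31

Technical coefficients a_ij = z_ij / X_j:
  a_WW = 70/700 = 0.10, a_DW = 70/700 = 0.10, a_FW = 280/700 = 0.40
  a_WD = 156/520 = 0.30, a_DD = 130/520 = 0.25, a_FD = 26/520 = 0.05
  a_WF = 60/600 = 0.10, a_DF = 90/600 = 0.15, a_FF = 240/600 = 0.40
I − A =
  [   0.90    -0.30    -0.10]
  [  -0.10     0.75    -0.15]
  [  -0.40    -0.05     0.60]
Cofactors of I−A, C_ij = (−1)^(i+j)·(minor ij) (rows/columns in the sector order above):
  C_11 = (0.75)(0.60) − (-0.15)(-0.05) = 0.4425
  C_12 = −[(-0.10)(0.60) − (-0.15)(-0.40)] = 0.1200
  C_13 = (-0.10)(-0.05) − (0.75)(-0.40) = 0.3050
  C_21 = −[(-0.30)(0.60) − (-0.10)(-0.05)] = 0.1850
  C_22 = (0.90)(0.60) − (-0.10)(-0.40) = 0.5000
  C_23 = −[(0.90)(-0.05) − (-0.30)(-0.40)] = 0.1650
  C_31 = (-0.30)(-0.15) − (-0.10)(0.75) = 0.1200
  C_32 = −[(0.90)(-0.15) − (-0.10)(-0.10)] = 0.1450
  C_33 = (0.90)(0.75) − (-0.30)(-0.10) = 0.6450
det(I−A) = Σ_j (I−A)_1j·C_1j = (0.90)(0.4425) + (-0.30)(0.1200) + (-0.10)(0.3050) = 0.33175
adj(I−A) = Cᵀ =
  [ 0.4425   0.1850   0.1200]
  [ 0.1200   0.5000   0.1450]
  [ 0.3050   0.1650   0.6450]
(I − A)⁻¹ = adj(I−A) / det(I−A) ≈
  [   1.3338     0.5576     0.3617]
  [   0.3617     1.5072     0.4371]
  [   0.9194     0.4974     1.9442]
Δx = (I − A)⁻¹ Δd with Δd having +40 in the Dairy component and 0 elsewhere.
So Δx_W = L_WD · (+40), where L_WD = adj(I−A)_WD / det(I−A) = 0.1850 / 0.33175.
Δx_W = 0.1850 × (+40) / 0.33175 = 7.40 / 0.33175 ≈ 22.31.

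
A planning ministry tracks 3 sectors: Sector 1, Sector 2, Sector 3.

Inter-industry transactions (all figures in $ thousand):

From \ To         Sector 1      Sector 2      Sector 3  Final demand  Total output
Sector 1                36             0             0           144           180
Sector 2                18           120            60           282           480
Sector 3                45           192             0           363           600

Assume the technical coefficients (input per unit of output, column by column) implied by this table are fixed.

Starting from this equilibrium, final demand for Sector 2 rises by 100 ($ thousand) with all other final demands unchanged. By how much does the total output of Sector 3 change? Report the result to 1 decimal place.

Technical coefficients a_ij = z_ij / X_j:
  a_11 = 36/180 = 0.20, a_21 = 18/180 = 0.10, a_31 = 45/180 = 0.25
  a_12 = 0/480 = 0.00, a_22 = 120/480 = 0.25, a_32 = 192/480 = 0.40
  a_13 = 0/600 = 0.00, a_23 = 60/600 = 0.10, a_33 = 0/600 = 0.00
I − A =
  [   0.80     0.00     0.00]
  [  -0.10     0.75    -0.10]
  [  -0.25    -0.40     1.00]
Cofactors of I−A, C_ij = (−1)^(i+j)·(minor ij) (rows/columns in the sector order above):
  C_11 = (0.75)(1.00) − (-0.10)(-0.40) = 0.7100
  C_12 = −[(-0.10)(1.00) − (-0.10)(-0.25)] = 0.1250
  C_13 = (-0.10)(-0.40) − (0.75)(-0.25) = 0.2275
  C_21 = −[(0.00)(1.00) − (0.00)(-0.40)] = 0.0000
  C_22 = (0.80)(1.00) − (0.00)(-0.25) = 0.8000
  C_23 = −[(0.80)(-0.40) − (0.00)(-0.25)] = 0.3200
  C_31 = (0.00)(-0.10) − (0.00)(0.75) = 0.0000
  C_32 = −[(0.80)(-0.10) − (0.00)(-0.10)] = 0.0800
  C_33 = (0.80)(0.75) − (0.00)(-0.10) = 0.6000
det(I−A) = Σ_j (I−A)_1j·C_1j = (0.80)(0.7100) + (0.00)(0.1250) + (0.00)(0.2275) = 0.5680
adj(I−A) = Cᵀ =
  [ 0.7100   0.0000   0.0000]
  [ 0.1250   0.8000   0.0800]
  [ 0.2275   0.3200   0.6000]
(I − A)⁻¹ = adj(I−A) / det(I−A) ≈
  [   1.2500     0.0000     0.0000]
  [   0.2201     1.4085     0.1408]
  [   0.4005     0.5634     1.0563]
Δx = (I − A)⁻¹ Δd with Δd having +100 in the Sector 2 component and 0 elsewhere.
So Δx_3 = L_32 · (+100), where L_32 = adj(I−A)_32 / det(I−A) = 0.3200 / 0.5680.
Δx_3 = 0.3200 × (+100) / 0.5680 = 32.00 / 0.5680 ≈ 56.3.

Δx_3 = 56.3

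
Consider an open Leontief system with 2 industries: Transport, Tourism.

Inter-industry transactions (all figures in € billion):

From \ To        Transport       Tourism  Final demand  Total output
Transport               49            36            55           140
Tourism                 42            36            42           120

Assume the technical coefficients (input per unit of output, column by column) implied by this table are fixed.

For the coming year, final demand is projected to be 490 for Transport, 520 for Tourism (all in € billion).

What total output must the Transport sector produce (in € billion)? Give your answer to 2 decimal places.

Technical coefficients a_ij = z_ij / X_j:
  a_11 = 49/140 = 0.35, a_21 = 42/140 = 0.30
  a_12 = 36/120 = 0.30, a_22 = 36/120 = 0.30
I − A =
  [   0.65    -0.30]
  [  -0.30     0.70]
det(I−A) = (0.65)(0.70) − (-0.30)(-0.30) = 0.3650
adj(I−A) = [[0.70, 0.30], [0.30, 0.65]]
(I − A)⁻¹ = adj(I−A) / det(I−A) ≈
  [   1.9178     0.8219]
  [   0.8219     1.7808]
x = (I − A)⁻¹ d = adj(I−A)·d / det(I−A), with det(I−A) = 0.3650:
  x_1 = (0.70·490 + 0.30·520) / 0.3650 = 499.00 / 0.3650 ≈ 1367.12
  x_2 = (0.30·490 + 0.65·520) / 0.3650 = 485.00 / 0.3650 ≈ 1328.77

x_1 = 1367.12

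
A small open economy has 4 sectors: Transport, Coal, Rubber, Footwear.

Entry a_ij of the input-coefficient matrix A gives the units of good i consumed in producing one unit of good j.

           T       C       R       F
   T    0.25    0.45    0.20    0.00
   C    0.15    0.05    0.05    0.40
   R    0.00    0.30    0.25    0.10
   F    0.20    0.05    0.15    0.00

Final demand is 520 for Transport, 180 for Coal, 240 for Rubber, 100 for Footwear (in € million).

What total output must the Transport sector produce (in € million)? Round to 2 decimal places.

I − A =
  [   0.75    -0.45    -0.20     0.00]
  [  -0.15     0.95    -0.05    -0.40]
  [   0.00    -0.30     0.75    -0.10]
  [  -0.20    -0.05    -0.15     1.00]
Compute the cofactors C_ij = (−1)^(i+j)·(3×3 minor ij) of I−A; the adjugate is their transpose:
adj(I−A) = Cᵀ =
  [ 0.650000   0.391750   0.235500   0.180250]
  [ 0.171250   0.547250   0.128500   0.231750]
  [ 0.088750   0.237750   0.594000   0.154500]
  [ 0.151875   0.141375   0.142625   0.463500]
det(I−A) = Σ_j (I−A)_1j·C_1j = (0.75)(0.650000) + (-0.45)(0.171250) + (-0.20)(0.088750) + (0.00)(0.151875) = 0.3926875
(I − A)⁻¹ = adj(I−A) / det(I−A) ≈
  [   1.6553     0.9976     0.5997     0.4590]
  [   0.4361     1.3936     0.3272     0.5902]
  [   0.2260     0.6054     1.5127     0.3934]
  [   0.3868     0.3600     0.3632     1.1803]
x = (I − A)⁻¹ d = adj(I−A)·d / det(I−A), with det(I−A) = 0.3926875:
  x_T = (0.650000·520 + 0.391750·180 + 0.235500·240 + 0.180250·100) / 0.3926875 = 483.06 / 0.3926875 ≈ 1230.14
  x_C = (0.171250·520 + 0.547250·180 + 0.128500·240 + 0.231750·100) / 0.3926875 = 241.57 / 0.3926875 ≈ 615.17
  x_R = (0.088750·520 + 0.237750·180 + 0.594000·240 + 0.154500·100) / 0.3926875 = 246.955 / 0.3926875 ≈ 628.88
  x_F = (0.151875·520 + 0.141375·180 + 0.142625·240 + 0.463500·100) / 0.3926875 = 185.0025 / 0.3926875 ≈ 471.12

x_T = 1230.14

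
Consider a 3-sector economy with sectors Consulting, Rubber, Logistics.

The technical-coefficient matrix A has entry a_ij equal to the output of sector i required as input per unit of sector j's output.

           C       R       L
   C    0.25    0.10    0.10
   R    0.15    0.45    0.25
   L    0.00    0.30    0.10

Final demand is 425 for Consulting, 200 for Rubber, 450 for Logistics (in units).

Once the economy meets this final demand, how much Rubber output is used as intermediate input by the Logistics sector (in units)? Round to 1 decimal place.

z_RL = 204.5

I − A =
  [   0.75    -0.10    -0.10]
  [  -0.15     0.55    -0.25]
  [   0.00    -0.30     0.90]
Cofactors of I−A, C_ij = (−1)^(i+j)·(minor ij) (rows/columns in the sector order above):
  C_11 = (0.55)(0.90) − (-0.25)(-0.30) = 0.4200
  C_12 = −[(-0.15)(0.90) − (-0.25)(0.00)] = 0.1350
  C_13 = (-0.15)(-0.30) − (0.55)(0.00) = 0.0450
  C_21 = −[(-0.10)(0.90) − (-0.10)(-0.30)] = 0.1200
  C_22 = (0.75)(0.90) − (-0.10)(0.00) = 0.6750
  C_23 = −[(0.75)(-0.30) − (-0.10)(0.00)] = 0.2250
  C_31 = (-0.10)(-0.25) − (-0.10)(0.55) = 0.0800
  C_32 = −[(0.75)(-0.25) − (-0.10)(-0.15)] = 0.2025
  C_33 = (0.75)(0.55) − (-0.10)(-0.15) = 0.3975
det(I−A) = Σ_j (I−A)_1j·C_1j = (0.75)(0.4200) + (-0.10)(0.1350) + (-0.10)(0.0450) = 0.2970
adj(I−A) = Cᵀ =
  [ 0.4200   0.1200   0.0800]
  [ 0.1350   0.6750   0.2025]
  [ 0.0450   0.2250   0.3975]
(I − A)⁻¹ = adj(I−A) / det(I−A) ≈
  [   1.4141     0.4040     0.2694]
  [   0.4545     2.2727     0.6818]
  [   0.1515     0.7576     1.3384]
First solve x = (I − A)⁻¹ d = adj(I−A)·d / det(I−A); in particular x_L = (0.0450·425 + 0.2250·200 + 0.3975·450) / 0.2970 = 243.00 / 0.2970 ≈ 818.182.
Intermediate flow from R to L: z_RL = a_RL · x_L = 0.25 × 243.00 / 0.2970 = 60.75 / 0.2970 ≈ 204.5.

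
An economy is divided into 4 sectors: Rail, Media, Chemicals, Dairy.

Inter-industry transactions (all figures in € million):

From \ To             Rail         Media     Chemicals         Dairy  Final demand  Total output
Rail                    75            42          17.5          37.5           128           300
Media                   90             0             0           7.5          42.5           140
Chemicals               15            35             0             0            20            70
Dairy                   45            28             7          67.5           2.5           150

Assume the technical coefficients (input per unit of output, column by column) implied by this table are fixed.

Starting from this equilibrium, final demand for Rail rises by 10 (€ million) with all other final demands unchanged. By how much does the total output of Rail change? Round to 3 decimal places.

Δx_R = 19.304

Technical coefficients a_ij = z_ij / X_j:
  a_RR = 75/300 = 0.25, a_MR = 90/300 = 0.30, a_CR = 15/300 = 0.05, a_DR = 45/300 = 0.15
  a_RM = 42/140 = 0.30, a_MM = 0/140 = 0.00, a_CM = 35/140 = 0.25, a_DM = 28/140 = 0.20
  a_RC = 17.5/70 = 0.25, a_MC = 0/70 = 0.00, a_CC = 0/70 = 0.00, a_DC = 7/70 = 0.10
  a_RD = 37.5/150 = 0.25, a_MD = 7.5/150 = 0.05, a_CD = 0/150 = 0.00, a_DD = 67.5/150 = 0.45
I − A =
  [   0.75    -0.30    -0.25    -0.25]
  [  -0.30     1.00     0.00    -0.05]
  [  -0.05    -0.25     1.00     0.00]
  [  -0.15    -0.20    -0.10     0.55]
Compute the cofactors C_ij = (−1)^(i+j)·(3×3 minor ij) of I−A; the adjugate is their transpose:
adj(I−A) = Cᵀ =
  [ 0.538750   0.255625   0.161500   0.268125]
  [ 0.172750   0.366875   0.054375   0.111875]
  [ 0.070125   0.104500   0.300750   0.041375]
  [ 0.222500   0.222125   0.118500   0.628750]
det(I−A) = Σ_j (I−A)_1j·C_1j = (0.75)(0.538750) + (-0.30)(0.172750) + (-0.25)(0.070125) + (-0.25)(0.222500) = 0.27908125
(I − A)⁻¹ = adj(I−A) / det(I−A) ≈
  [   1.9304     0.9160     0.5787     0.9607]
  [   0.6190     1.3146     0.1948     0.4009]
  [   0.2513     0.3744     1.0776     0.1483]
  [   0.7973     0.7959     0.4246     2.2529]
Δx = (I − A)⁻¹ Δd with Δd having +10 in the Rail component and 0 elsewhere.
So Δx_R = L_RR · (+10), where L_RR = adj(I−A)_RR / det(I−A) = 0.538750 / 0.27908125.
Δx_R = 0.538750 × (+10) / 0.27908125 = 5.3875 / 0.27908125 ≈ 19.304.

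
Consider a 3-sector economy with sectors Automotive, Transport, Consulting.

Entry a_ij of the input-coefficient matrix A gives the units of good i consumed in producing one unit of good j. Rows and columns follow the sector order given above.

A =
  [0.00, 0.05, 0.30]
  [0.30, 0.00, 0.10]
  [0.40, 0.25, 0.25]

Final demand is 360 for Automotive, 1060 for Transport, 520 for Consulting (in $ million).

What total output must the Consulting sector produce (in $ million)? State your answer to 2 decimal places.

x_3 = 1702.94

I − A =
  [   1.00    -0.05    -0.30]
  [  -0.30     1.00    -0.10]
  [  -0.40    -0.25     0.75]
Cofactors of I−A, C_ij = (−1)^(i+j)·(minor ij) (rows/columns in the sector order above):
  C_11 = (1.00)(0.75) − (-0.10)(-0.25) = 0.7250
  C_12 = −[(-0.30)(0.75) − (-0.10)(-0.40)] = 0.2650
  C_13 = (-0.30)(-0.25) − (1.00)(-0.40) = 0.4750
  C_21 = −[(-0.05)(0.75) − (-0.30)(-0.25)] = 0.1125
  C_22 = (1.00)(0.75) − (-0.30)(-0.40) = 0.6300
  C_23 = −[(1.00)(-0.25) − (-0.05)(-0.40)] = 0.2700
  C_31 = (-0.05)(-0.10) − (-0.30)(1.00) = 0.3050
  C_32 = −[(1.00)(-0.10) − (-0.30)(-0.30)] = 0.1900
  C_33 = (1.00)(1.00) − (-0.05)(-0.30) = 0.9850
det(I−A) = Σ_j (I−A)_1j·C_1j = (1.00)(0.7250) + (-0.05)(0.2650) + (-0.30)(0.4750) = 0.56925
adj(I−A) = Cᵀ =
  [ 0.7250   0.1125   0.3050]
  [ 0.2650   0.6300   0.1900]
  [ 0.4750   0.2700   0.9850]
(I − A)⁻¹ = adj(I−A) / det(I−A) ≈
  [   1.2736     0.1976     0.5358]
  [   0.4655     1.1067     0.3338]
  [   0.8344     0.4743     1.7303]
x = (I − A)⁻¹ d = adj(I−A)·d / det(I−A), with det(I−A) = 0.56925:
  x_1 = (0.7250·360 + 0.1125·1060 + 0.3050·520) / 0.56925 = 538.85 / 0.56925 ≈ 946.60
  x_2 = (0.2650·360 + 0.6300·1060 + 0.1900·520) / 0.56925 = 862.00 / 0.56925 ≈ 1514.27
  x_3 = (0.4750·360 + 0.2700·1060 + 0.9850·520) / 0.56925 = 969.40 / 0.56925 ≈ 1702.94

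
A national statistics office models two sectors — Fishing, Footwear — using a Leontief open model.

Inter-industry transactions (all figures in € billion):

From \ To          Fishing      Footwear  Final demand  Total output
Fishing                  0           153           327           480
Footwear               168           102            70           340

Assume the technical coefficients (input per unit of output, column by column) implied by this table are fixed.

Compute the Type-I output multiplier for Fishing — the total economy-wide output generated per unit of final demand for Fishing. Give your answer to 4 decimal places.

Technical coefficients a_ij = z_ij / X_j:
  a_11 = 0/480 = 0.00, a_21 = 168/480 = 0.35
  a_12 = 153/340 = 0.45, a_22 = 102/340 = 0.30
I − A =
  [   1.00    -0.45]
  [  -0.35     0.70]
det(I−A) = (1.00)(0.70) − (-0.45)(-0.35) = 0.5425
adj(I−A) = [[0.70, 0.45], [0.35, 1.00]]
(I − A)⁻¹ = adj(I−A) / det(I−A) ≈
  [   1.29032     0.82949]
  [   0.64516     1.84332]
The output multiplier for sector j is the column-j sum of the Leontief inverse (I − A)⁻¹ = adj(I−A) / det(I−A).
Column 1 of adj(I−A): (0.70, 0.35); det(I−A) = 0.5425.
m_1 = (0.70 + 0.35) / 0.5425 = 1.05 / 0.5425 ≈ 1.9355.

m_1 = 1.9355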